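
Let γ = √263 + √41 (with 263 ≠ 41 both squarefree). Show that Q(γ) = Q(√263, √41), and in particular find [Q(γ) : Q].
[Q(γ) : Q] = 4 (equivalently, Q(γ) = Q(√263, √41))

Obviously Q(γ) ⊆ Q(√263, √41), and [Q(√263, √41):Q] = 4 (since 263, 41 are distinct squarefree integers > 1 with 10783 not a perfect square). To show equality we compute the minimal polynomial of γ. From γ = √263 + √41: γ^2 = 263 + 2√(10783) + 41 = 304 + 2√(10783), so γ^2 - 304 = 2√(10783); squaring, (γ^2 - 304)^2 = 4·10783, i.e. γ^4 - 608γ^2 + 92416 - 43132 = 0, i.e. γ^4 - 608γ^2 + 49284 = 0. So γ is a root of x^4 - 608x^2 + 49284. This polynomial is irreducible over Q: it has no rational root (each ±√263 ± √41 is irrational), and any factorization into two quadratics over Q would force √(10783) ∈ Q (pairing opposite roots) or √263, √41 ∈ Q (other pairings), all impossible. Hence [Q(γ):Q] = 4 = [Q(√263, √41):Q], so Q(γ) = Q(√263, √41).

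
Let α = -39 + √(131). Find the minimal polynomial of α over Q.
m_α(x) = x^2 + 78x + 1390

From α + 39 = √(131), squaring gives (α + 39)^2 = 131, i.e. α^2 + 78α + 1521 = 131, so α^2 + 78α + 1390 = 0. The discriminant of x^2 + 78x + 1390 is (78)^2 - 4·(1390) = 6084 - 5560 = 524, and 4·(131) is not a perfect square in Q since 131 is squarefree and ≠ 1. Hence x^2 + 78x + 1390 is irreducible over Q and is the minimal polynomial of α.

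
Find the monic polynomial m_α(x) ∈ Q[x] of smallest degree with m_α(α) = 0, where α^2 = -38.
m_α(x) = x^2 + 38

α satisfies α^2 + 38 = 0, so x^2 + 38 annihilates α. Since d = -38 is squarefree and ≠ 1, it is not a perfect square in Q, so x^2 + 38 has no rational root and is therefore irreducible over Q (a degree-2 polynomial over a field is irreducible iff it has no root). Hence m_α(x) = x^2 + 38.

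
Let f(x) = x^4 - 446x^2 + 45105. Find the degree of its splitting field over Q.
[K : Q] = 4

Solving the quadratic in x^2: x^2 = (446 ± √(446^2 - 4·45105))/2 = (446 ± √18496)/2 = (446 ± 136)/2, giving x^2 = 291 or x^2 = 155. So f(x) = (x^2 - 291)(x^2 - 155) and the roots of f are ±√291, ±√155. Hence the splitting field is K = Q(√291, √155). Since 291 and 155 are distinct squarefree integers > 1, their product 45105 is not a perfect square, so √155 ∉ Q(√291). By the tower law [K:Q] = [Q(√291,√155):Q(√291)] · [Q(√291):Q] = 2 · 2 = 4.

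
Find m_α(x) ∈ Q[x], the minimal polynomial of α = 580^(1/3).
m_α(x) = x^3 - 580

α satisfies α^3 = 580, so x^3 - 580 annihilates α. By the rational root test, a rational root p/q (in lowest terms) of x^3 - 580 would satisfy p^3 = 580 q^3, forcing q = 1 and p^3 = 580; but 580 is not a perfect cube, contradiction. A monic cubic over Q with no rational root is irreducible (any nontrivial factorization would include a linear factor). Hence x^3 - 580 is the minimal polynomial of α, and in particular [Q(α):Q] = 3.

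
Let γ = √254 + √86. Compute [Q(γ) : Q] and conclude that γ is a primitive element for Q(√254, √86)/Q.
[Q(γ) : Q] = 4 (equivalently, Q(γ) = Q(√254, √86))

Obviously Q(γ) ⊆ Q(√254, √86), and [Q(√254, √86):Q] = 4 (since 254, 86 are distinct squarefree integers > 1 with 21844 not a perfect square). To show equality we compute the minimal polynomial of γ. From γ = √254 + √86: γ^2 = 254 + 2√(21844) + 86 = 340 + 2√(21844), so γ^2 - 340 = 2√(21844); squaring, (γ^2 - 340)^2 = 4·21844, i.e. γ^4 - 680γ^2 + 115600 - 87376 = 0, i.e. γ^4 - 680γ^2 + 28224 = 0. So γ is a root of x^4 - 680x^2 + 28224. This polynomial is irreducible over Q: it has no rational root (each ±√254 ± √86 is irrational), and any factorization into two quadratics over Q would force √(21844) ∈ Q (pairing opposite roots) or √254, √86 ∈ Q (other pairings), all impossible. Hence [Q(γ):Q] = 4 = [Q(√254, √86):Q], so Q(γ) = Q(√254, √86).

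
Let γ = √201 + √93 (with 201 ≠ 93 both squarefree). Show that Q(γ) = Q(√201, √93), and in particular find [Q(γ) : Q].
[Q(γ) : Q] = 4 (equivalently, Q(γ) = Q(√201, √93))

Obviously Q(γ) ⊆ Q(√201, √93), and [Q(√201, √93):Q] = 4 (since 201, 93 are distinct squarefree integers > 1 with 18693 not a perfect square). To show equality we compute the minimal polynomial of γ. From γ = √201 + √93: γ^2 = 201 + 2√(18693) + 93 = 294 + 2√(18693), so γ^2 - 294 = 2√(18693); squaring, (γ^2 - 294)^2 = 4·18693, i.e. γ^4 - 588γ^2 + 86436 - 74772 = 0, i.e. γ^4 - 588γ^2 + 11664 = 0. So γ is a root of x^4 - 588x^2 + 11664. This polynomial is irreducible over Q: it has no rational root (each ±√201 ± √93 is irrational), and any factorization into two quadratics over Q would force √(18693) ∈ Q (pairing opposite roots) or √201, √93 ∈ Q (other pairings), all impossible. Hence [Q(γ):Q] = 4 = [Q(√201, √93):Q], so Q(γ) = Q(√201, √93).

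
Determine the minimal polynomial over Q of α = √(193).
m_α(x) = x^2 - 193

α satisfies α^2 - 193 = 0, so x^2 - 193 annihilates α. Since d = 193 is squarefree and ≠ 1, it is not a perfect square in Q, so x^2 - 193 has no rational root and is therefore irreducible over Q (a degree-2 polynomial over a field is irreducible iff it has no root). Hence m_α(x) = x^2 - 193.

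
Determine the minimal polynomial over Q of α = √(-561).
m_α(x) = x^2 + 561

α satisfies α^2 + 561 = 0, so x^2 + 561 annihilates α. Since d = -561 is squarefree and ≠ 1, it is not a perfect square in Q, so x^2 + 561 has no rational root and is therefore irreducible over Q (a degree-2 polynomial over a field is irreducible iff it has no root). Hence m_α(x) = x^2 + 561.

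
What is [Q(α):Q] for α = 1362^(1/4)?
[Q(α):Q] = 4

α is a root of x^4 - 1362. By Eisenstein's criterion at the prime p = 2 (which divides the constant term 1362 but p^2 = 4 does not, since 1362 is squarefree), x^4 - 1362 is irreducible over Q. Hence [Q(α):Q] = 4.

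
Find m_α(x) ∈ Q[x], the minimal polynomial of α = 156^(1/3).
m_α(x) = x^3 - 156

α satisfies α^3 = 156, so x^3 - 156 annihilates α. By the rational root test, a rational root p/q (in lowest terms) of x^3 - 156 would satisfy p^3 = 156 q^3, forcing q = 1 and p^3 = 156; but 156 is not a perfect cube, contradiction. A monic cubic over Q with no rational root is irreducible (any nontrivial factorization would include a linear factor). Hence x^3 - 156 is the minimal polynomial of α, and in particular [Q(α):Q] = 3.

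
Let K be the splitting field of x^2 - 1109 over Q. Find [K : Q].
[K : Q] = 2

f(x) = x^2 - 1109 factors as (x - √1109)(x + √1109). The splitting field is K = Q(√1109). Since 1109 is squarefree and > 1, it is not a perfect square, so x^2 - 1109 is irreducible over Q and [Q(√1109) : Q] = 2. Hence [K : Q] = 2.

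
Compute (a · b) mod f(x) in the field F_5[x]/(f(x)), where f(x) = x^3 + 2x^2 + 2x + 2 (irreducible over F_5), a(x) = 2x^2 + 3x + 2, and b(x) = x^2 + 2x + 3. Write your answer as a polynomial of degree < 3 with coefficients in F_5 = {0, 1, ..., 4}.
a · b ≡ 4x^2 + 3x (mod f(x))

Multiply in F_5[x]: a(x)·b(x) = (2x^2 + 3x + 2)·(x^2 + 2x + 3) = 2x^4 + 2x^3 + 4x^2 + 3x + 1. This has degree ≥ 3, so divide by f(x) over F_5: 2x^4 + 2x^3 + 4x^2 + 3x + 1 = (2x + 3)·(x^3 + 2x^2 + 2x + 2) + (4x^2 + 3x). Hence a·b ≡ 4x^2 + 3x (mod f). (F_5[x]/(f) is a field with 5^3 = 125 elements since f is irreducible of degree 3.)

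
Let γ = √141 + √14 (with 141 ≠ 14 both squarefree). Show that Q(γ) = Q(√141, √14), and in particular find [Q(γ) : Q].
[Q(γ) : Q] = 4 (equivalently, Q(γ) = Q(√141, √14))

Obviously Q(γ) ⊆ Q(√141, √14), and [Q(√141, √14):Q] = 4 (since 141, 14 are distinct squarefree integers > 1 with 1974 not a perfect square). To show equality we compute the minimal polynomial of γ. From γ = √141 + √14: γ^2 = 141 + 2√(1974) + 14 = 155 + 2√(1974), so γ^2 - 155 = 2√(1974); squaring, (γ^2 - 155)^2 = 4·1974, i.e. γ^4 - 310γ^2 + 24025 - 7896 = 0, i.e. γ^4 - 310γ^2 + 16129 = 0. So γ is a root of x^4 - 310x^2 + 16129. This polynomial is irreducible over Q: it has no rational root (each ±√141 ± √14 is irrational), and any factorization into two quadratics over Q would force √(1974) ∈ Q (pairing opposite roots) or √141, √14 ∈ Q (other pairings), all impossible. Hence [Q(γ):Q] = 4 = [Q(√141, √14):Q], so Q(γ) = Q(√141, √14).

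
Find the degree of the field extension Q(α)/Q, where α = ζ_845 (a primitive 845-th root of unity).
[Q(α):Q] = 624

The minimal polynomial of ζ_845 over Q is the 845-th cyclotomic polynomial Φ_845(x), which is irreducible over Q and has degree φ(845) = 624. Hence [Q(α):Q] = φ(845) = 624.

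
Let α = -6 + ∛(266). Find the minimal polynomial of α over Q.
m_α(x) = x^3 + 18x^2 + 108x - 50

Set β = α + 6 = ∛(266), so β^3 = 266. Then (α + 6)^3 - 266 = 0, i.e. α is a root of g(x) = (x + 6)^3 - 266 = x^3 + 18x^2 + 108x - 50. Since g(x) = h(x + 6) where h(x) = x^3 - 266, and h is irreducible over Q (because 266 is not a perfect cube, so h has no rational root, and a monic cubic with no rational root is irreducible), g is also irreducible (irreducibility is preserved under the substitution x → x + 6). Hence m_α(x) = x^3 + 18x^2 + 108x - 50.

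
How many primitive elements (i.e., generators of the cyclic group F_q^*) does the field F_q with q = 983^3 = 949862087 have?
There are φ(949862086) = 469312200 primitive elements

F_q^* is cyclic of order q - 1 = 949862086. A cyclic group of order m has exactly φ(m) generators. Here m = 949862086 = 2 · 103 · 491 · 9391, so the number of primitive elements is φ(949862086) = 469312200.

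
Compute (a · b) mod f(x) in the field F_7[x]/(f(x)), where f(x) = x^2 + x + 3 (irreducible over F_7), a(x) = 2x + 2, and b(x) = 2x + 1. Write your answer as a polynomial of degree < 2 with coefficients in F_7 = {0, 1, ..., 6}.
a · b ≡ 2x + 4 (mod f(x))

Multiply in F_7[x]: a(x)·b(x) = (2x + 2)·(2x + 1) = 4x^2 + 6x + 2. This has degree ≥ 2, so divide by f(x) over F_7: 4x^2 + 6x + 2 = (4)·(x^2 + x + 3) + (2x + 4). Hence a·b ≡ 2x + 4 (mod f). (F_7[x]/(f) is a field with 7^2 = 49 elements since f is irreducible of degree 2.)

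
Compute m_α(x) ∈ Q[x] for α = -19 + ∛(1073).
m_α(x) = x^3 + 57x^2 + 1083x + 5786

Set β = α + 19 = ∛(1073), so β^3 = 1073. Then (α + 19)^3 - 1073 = 0, i.e. α is a root of g(x) = (x + 19)^3 - 1073 = x^3 + 57x^2 + 1083x + 5786. Since g(x) = h(x + 19) where h(x) = x^3 - 1073, and h is irreducible over Q (because 1073 is not a perfect cube, so h has no rational root, and a monic cubic with no rational root is irreducible), g is also irreducible (irreducibility is preserved under the substitution x → x + 19). Hence m_α(x) = x^3 + 57x^2 + 1083x + 5786.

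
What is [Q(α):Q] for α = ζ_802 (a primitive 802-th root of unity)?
[Q(α):Q] = 400

The minimal polynomial of ζ_802 over Q is the 802-th cyclotomic polynomial Φ_802(x), which is irreducible over Q and has degree φ(802) = 400. Hence [Q(α):Q] = φ(802) = 400.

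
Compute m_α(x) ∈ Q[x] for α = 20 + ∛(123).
m_α(x) = x^3 - 60x^2 + 1200x - 8123

Set β = α - 20 = ∛(123), so β^3 = 123. Then (α - 20)^3 - 123 = 0, i.e. α is a root of g(x) = (x - 20)^3 - 123 = x^3 - 60x^2 + 1200x - 8123. Since g(x) = h(x - 20) where h(x) = x^3 - 123, and h is irreducible over Q (because 123 is not a perfect cube, so h has no rational root, and a monic cubic with no rational root is irreducible), g is also irreducible (irreducibility is preserved under the substitution x → x - 20). Hence m_α(x) = x^3 - 60x^2 + 1200x - 8123.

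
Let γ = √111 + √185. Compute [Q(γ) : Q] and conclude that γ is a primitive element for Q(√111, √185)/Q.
[Q(γ) : Q] = 4 (equivalently, Q(γ) = Q(√111, √185))

Obviously Q(γ) ⊆ Q(√111, √185), and [Q(√111, √185):Q] = 4 (since 111, 185 are distinct squarefree integers > 1 with 20535 not a perfect square). To show equality we compute the minimal polynomial of γ. From γ = √111 + √185: γ^2 = 111 + 2√(20535) + 185 = 296 + 2√(20535), so γ^2 - 296 = 2√(20535); squaring, (γ^2 - 296)^2 = 4·20535, i.e. γ^4 - 592γ^2 + 87616 - 82140 = 0, i.e. γ^4 - 592γ^2 + 5476 = 0. So γ is a root of x^4 - 592x^2 + 5476. This polynomial is irreducible over Q: it has no rational root (each ±√111 ± √185 is irrational), and any factorization into two quadratics over Q would force √(20535) ∈ Q (pairing opposite roots) or √111, √185 ∈ Q (other pairings), all impossible. Hence [Q(γ):Q] = 4 = [Q(√111, √185):Q], so Q(γ) = Q(√111, √185).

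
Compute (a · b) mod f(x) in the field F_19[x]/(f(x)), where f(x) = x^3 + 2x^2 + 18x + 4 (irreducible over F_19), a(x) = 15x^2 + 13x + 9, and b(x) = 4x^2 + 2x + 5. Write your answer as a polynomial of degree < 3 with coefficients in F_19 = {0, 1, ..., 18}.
a · b ≡ 7x^2 + 14x + 7 (mod f(x))

Multiply in F_19[x]: a(x)·b(x) = (15x^2 + 13x + 9)·(4x^2 + 2x + 5) = 3x^4 + 6x^3 + 4x^2 + 7x + 7. This has degree ≥ 3, so divide by f(x) over F_19: 3x^4 + 6x^3 + 4x^2 + 7x + 7 = (3x)·(x^3 + 2x^2 + 18x + 4) + (7x^2 + 14x + 7). Hence a·b ≡ 7x^2 + 14x + 7 (mod f). (F_19[x]/(f) is a field with 19^3 = 6859 elements since f is irreducible of degree 3.)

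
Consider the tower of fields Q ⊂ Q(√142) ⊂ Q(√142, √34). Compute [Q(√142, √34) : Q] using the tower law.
[Q(√142, √34) : Q] = 4

[Q(√142):Q] = 2 (min poly x^2 - 142, irreducible since 142 is squarefree > 1). For the top step, suppose √34 ∈ Q(√142), say √34 = c + d√142 with c, d ∈ Q. Squaring: 34 = c^2 + 142d^2 + 2cd√142. Since √142 ∉ Q this forces 2cd = 0. If d = 0 then √34 = c ∈ Q, contradicting 34 squarefree > 1. If c = 0 then 34 = 142d^2, so 142·34 = (142d)^2 is a perfect square in Q — but 142·34 = 4828 is not a perfect square (since 142 and 34 are distinct squarefree integers). Contradiction. Hence √34 ∉ Q(√142), so x^2 - 34 stays irreducible over Q(√142) and [Q(√142, √34) : Q(√142)] = 2. By the tower law, [Q(√142, √34) : Q] = 2 · 2 = 4.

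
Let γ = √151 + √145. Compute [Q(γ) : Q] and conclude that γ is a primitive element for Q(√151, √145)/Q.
[Q(γ) : Q] = 4 (equivalently, Q(γ) = Q(√151, √145))

Obviously Q(γ) ⊆ Q(√151, √145), and [Q(√151, √145):Q] = 4 (since 151, 145 are distinct squarefree integers > 1 with 21895 not a perfect square). To show equality we compute the minimal polynomial of γ. From γ = √151 + √145: γ^2 = 151 + 2√(21895) + 145 = 296 + 2√(21895), so γ^2 - 296 = 2√(21895); squaring, (γ^2 - 296)^2 = 4·21895, i.e. γ^4 - 592γ^2 + 87616 - 87580 = 0, i.e. γ^4 - 592γ^2 + 36 = 0. So γ is a root of x^4 - 592x^2 + 36. This polynomial is irreducible over Q: it has no rational root (each ±√151 ± √145 is irrational), and any factorization into two quadratics over Q would force √(21895) ∈ Q (pairing opposite roots) or √151, √145 ∈ Q (other pairings), all impossible. Hence [Q(γ):Q] = 4 = [Q(√151, √145):Q], so Q(γ) = Q(√151, √145).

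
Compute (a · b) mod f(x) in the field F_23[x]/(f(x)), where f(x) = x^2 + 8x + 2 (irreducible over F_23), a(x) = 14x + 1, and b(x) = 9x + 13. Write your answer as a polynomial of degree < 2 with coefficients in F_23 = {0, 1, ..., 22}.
a · b ≡ 11x + 14 (mod f(x))

Multiply in F_23[x]: a(x)·b(x) = (14x + 1)·(9x + 13) = 11x^2 + 7x + 13. This has degree ≥ 2, so divide by f(x) over F_23: 11x^2 + 7x + 13 = (11)·(x^2 + 8x + 2) + (11x + 14). Hence a·b ≡ 11x + 14 (mod f). (F_23[x]/(f) is a field with 23^2 = 529 elements since f is irreducible of degree 2.)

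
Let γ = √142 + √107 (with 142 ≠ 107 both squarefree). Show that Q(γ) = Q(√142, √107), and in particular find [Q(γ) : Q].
[Q(γ) : Q] = 4 (equivalently, Q(γ) = Q(√142, √107))

Obviously Q(γ) ⊆ Q(√142, √107), and [Q(√142, √107):Q] = 4 (since 142, 107 are distinct squarefree integers > 1 with 15194 not a perfect square). To show equality we compute the minimal polynomial of γ. From γ = √142 + √107: γ^2 = 142 + 2√(15194) + 107 = 249 + 2√(15194), so γ^2 - 249 = 2√(15194); squaring, (γ^2 - 249)^2 = 4·15194, i.e. γ^4 - 498γ^2 + 62001 - 60776 = 0, i.e. γ^4 - 498γ^2 + 1225 = 0. So γ is a root of x^4 - 498x^2 + 1225. This polynomial is irreducible over Q: it has no rational root (each ±√142 ± √107 is irrational), and any factorization into two quadratics over Q would force √(15194) ∈ Q (pairing opposite roots) or √142, √107 ∈ Q (other pairings), all impossible. Hence [Q(γ):Q] = 4 = [Q(√142, √107):Q], so Q(γ) = Q(√142, √107).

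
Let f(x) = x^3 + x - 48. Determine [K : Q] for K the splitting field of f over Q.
[K : Q] = 6

By the rational root test, any rational root of the monic integer polynomial f(x) = x^3 + x - 48 must be an integer dividing the constant term -48, i.e. one of ±{1, 2, 3, 4, 6, 8, 12, 16, 24, 48}. Evaluating: f(1) = -46, f(-1) = -50, f(2) = -38, f(-2) = -58, f(3) = -18, f(-3) = -78, f(4) = 20, f(-4) = -116, f(6) = 174, f(-6) = -270, f(8) = 472, f(-8) = -568, f(12) = 1692, f(-12) = -1788, f(16) = 4064, f(-16) = -4160, f(24) = 13800, f(-24) = -13896, f(48) = 110592, f(-48) = -110688; none is 0, so f has no rational root and is therefore irreducible over Q (a cubic with no linear factor over a field is irreducible). For an irreducible cubic, the Galois group is A_3 or S_3 according as the discriminant disc(f) = -4a^3 - 27b^2 = -4·(1)^3 - 27·(-48)^2 = -62212 is or is not a square in Q. Here disc(f) = -62212 is not a perfect square in Q, so the Galois group of f over Q is not contained in A_3 and must be all of S_3. The splitting field has degree |S_3| = 6 over Q, so [K : Q] = 6.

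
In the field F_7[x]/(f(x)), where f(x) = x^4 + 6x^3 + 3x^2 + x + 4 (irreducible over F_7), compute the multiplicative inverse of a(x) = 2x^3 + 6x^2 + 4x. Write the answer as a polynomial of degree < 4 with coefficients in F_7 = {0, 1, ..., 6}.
a(x)^(-1) ≡ 4x^3 + 5x^2 + 2x + 3 (mod f(x))

Since f is irreducible over F_7, F_7[x]/(f) is a field and a(x) ≠ 0 has an inverse. Apply the extended Euclidean algorithm to f(x) and a(x) in F_7[x]: f(x) = (4x + 5)·a(x) + (6x^2 + 2x + 4);  a(x) = (5x + 4)·(6x^2 + 2x + 4) + (4x + 5);  (6x^2 + 2x + 4) = (5x + 3)·(4x + 5) + (3). The last nonzero remainder is the constant 3 = gcd(f, a) in F_7. Back-substituting through the division chain expresses 3 = s(x)·a(x) + t(x)·f(x) with s(x) ≡ 5x^3 + x^2 + 6x + 2 (mod f), so (5x^3 + x^2 + 6x + 2)·a(x) ≡ 3 (mod f). Multiplying by 3^(-1) ≡ 5 in F_7 gives a(x)^(-1) ≡ 5·(5x^3 + x^2 + 6x + 2) ≡ 4x^3 + 5x^2 + 2x + 3 (mod f). Check: (2x^3 + 6x^2 + 4x)·(4x^3 + 5x^2 + 2x + 3) = x^6 + 6x^5 + x^4 + 3x^3 + 5x^2 + 5x ≡ 1 (mod x^4 + 6x^3 + 3x^2 + x + 4).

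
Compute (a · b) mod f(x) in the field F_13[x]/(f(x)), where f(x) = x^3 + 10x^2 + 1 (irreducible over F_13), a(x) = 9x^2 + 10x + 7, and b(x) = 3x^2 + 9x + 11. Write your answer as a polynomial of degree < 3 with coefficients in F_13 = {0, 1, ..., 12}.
a · b ≡ 6x^2 + 3x + 2 (mod f(x))

Multiply in F_13[x]: a(x)·b(x) = (9x^2 + 10x + 7)·(3x^2 + 9x + 11) = x^4 + 7x^3 + 2x^2 + 4x + 12. This has degree ≥ 3, so divide by f(x) over F_13: x^4 + 7x^3 + 2x^2 + 4x + 12 = (x + 10)·(x^3 + 10x^2 + 1) + (6x^2 + 3x + 2). Hence a·b ≡ 6x^2 + 3x + 2 (mod f). (F_13[x]/(f) is a field with 13^3 = 2197 elements since f is irreducible of degree 3.)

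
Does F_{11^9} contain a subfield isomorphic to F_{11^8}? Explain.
No: F_{11^8} is not a subfield of F_{11^9}

F_{p^m} embeds in F_{p^n} iff m | n. Here 8 ∤ 9 (since 9 = 1·8 + 1 with remainder 1 ≠ 0), so F_{11^8} is not a subfield of F_{11^9}. Equivalently: if it were, the tower law would give 8 = [F_{11^8}:F_11] dividing [F_{11^9}:F_11] = 9, contradiction.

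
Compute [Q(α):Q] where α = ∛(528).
[Q(α):Q] = 3

The minimal polynomial of α is x^3 - 528, irreducible over Q since 528 is not a perfect cube (so x^3 - 528 has no rational root). Hence [Q(α):Q] = deg(m_α) = 3.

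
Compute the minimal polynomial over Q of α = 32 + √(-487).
m_α(x) = x^2 - 64x + 1511

From α - 32 = √(-487), squaring gives (α - 32)^2 = -487, i.e. α^2 - 64α + 1024 = -487, so α^2 - 64α + 1511 = 0. The discriminant of x^2 - 64x + 1511 is (-64)^2 - 4·(1511) = 4096 - 6044 = -1948, and 4·(-487) is not a perfect square in Q since -487 is squarefree and ≠ 1. Hence x^2 - 64x + 1511 is irreducible over Q and is the minimal polynomial of α.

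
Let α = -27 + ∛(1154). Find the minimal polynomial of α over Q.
m_α(x) = x^3 + 81x^2 + 2187x + 18529

Set β = α + 27 = ∛(1154), so β^3 = 1154. Then (α + 27)^3 - 1154 = 0, i.e. α is a root of g(x) = (x + 27)^3 - 1154 = x^3 + 81x^2 + 2187x + 18529. Since g(x) = h(x + 27) where h(x) = x^3 - 1154, and h is irreducible over Q (because 1154 is not a perfect cube, so h has no rational root, and a monic cubic with no rational root is irreducible), g is also irreducible (irreducibility is preserved under the substitution x → x + 27). Hence m_α(x) = x^3 + 81x^2 + 2187x + 18529.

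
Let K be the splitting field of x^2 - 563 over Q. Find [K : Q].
[K : Q] = 2

f(x) = x^2 - 563 factors as (x - √563)(x + √563). The splitting field is K = Q(√563). Since 563 is squarefree and > 1, it is not a perfect square, so x^2 - 563 is irreducible over Q and [Q(√563) : Q] = 2. Hence [K : Q] = 2.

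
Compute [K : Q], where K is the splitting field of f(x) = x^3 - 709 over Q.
[K : Q] = 6

The roots of x^3 - 709 are ∛709, ω∛709, ω^2∛709 where ω = e^(2πi/3) is a primitive cube root of unity, so K = Q(∛709, ω). Now [Q(∛709):Q] = 3 (since 709 is not a perfect cube, x^3 - 709 is irreducible) and [Q(ω):Q] = 2. Both 2 and 3 divide [K:Q], and [K:Q] ≤ 3·2 = 6, so [K:Q] = 6. (Equivalently: Q(∛709) ⊂ R but ω ∉ R, so [K : Q(∛709)] = 2.)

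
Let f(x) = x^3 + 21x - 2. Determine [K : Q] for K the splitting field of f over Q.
[K : Q] = 6

By the rational root test, any rational root of the monic integer polynomial f(x) = x^3 + 21x - 2 must be an integer dividing the constant term -2, i.e. one of ±{1, 2}. Evaluating: f(1) = 20, f(-1) = -24, f(2) = 48, f(-2) = -52; none is 0, so f has no rational root and is therefore irreducible over Q (a cubic with no linear factor over a field is irreducible). For an irreducible cubic, the Galois group is A_3 or S_3 according as the discriminant disc(f) = -4a^3 - 27b^2 = -4·(21)^3 - 27·(-2)^2 = -37152 is or is not a square in Q. Here disc(f) = -37152 is not a perfect square in Q, so the Galois group of f over Q is not contained in A_3 and must be all of S_3. The splitting field has degree |S_3| = 6 over Q, so [K : Q] = 6.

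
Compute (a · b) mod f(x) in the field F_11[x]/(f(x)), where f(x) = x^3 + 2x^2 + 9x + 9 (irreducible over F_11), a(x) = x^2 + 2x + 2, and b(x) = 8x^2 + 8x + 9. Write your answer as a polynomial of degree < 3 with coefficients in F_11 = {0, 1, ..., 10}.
a · b ≡ 8x^2 + 1 (mod f(x))

Multiply in F_11[x]: a(x)·b(x) = (x^2 + 2x + 2)·(8x^2 + 8x + 9) = 8x^4 + 2x^3 + 8x^2 + x + 7. This has degree ≥ 3, so divide by f(x) over F_11: 8x^4 + 2x^3 + 8x^2 + x + 7 = (8x + 8)·(x^3 + 2x^2 + 9x + 9) + (8x^2 + 1). Hence a·b ≡ 8x^2 + 1 (mod f). (F_11[x]/(f) is a field with 11^3 = 1331 elements since f is irreducible of degree 3.)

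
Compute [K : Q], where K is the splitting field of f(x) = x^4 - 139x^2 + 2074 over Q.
[K : Q] = 4

Solving the quadratic in x^2: x^2 = (139 ± √(139^2 - 4·2074))/2 = (139 ± √11025)/2 = (139 ± 105)/2, giving x^2 = 122 or x^2 = 17. So f(x) = (x^2 - 122)(x^2 - 17) and the roots of f are ±√122, ±√17. Hence the splitting field is K = Q(√122, √17). Since 122 and 17 are distinct squarefree integers > 1, their product 2074 is not a perfect square, so √17 ∉ Q(√122). By the tower law [K:Q] = [Q(√122,√17):Q(√122)] · [Q(√122):Q] = 2 · 2 = 4.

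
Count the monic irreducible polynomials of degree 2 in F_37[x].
There are 666 monic irreducible polynomials of degree 2 over F_37

Each element of F_{37^2} that lies in no proper subfield is a root of exactly one monic irreducible of degree 2 over F_37, and each such polynomial has 2 distinct roots in F_{37^2}. By Möbius inversion the count is N_37(2) = (1/2) Σ_{d|2} μ(2/d) · 37^d = (1/2)(μ(2)·37^1 + μ(1)·37^2) = 1332/2 = 666.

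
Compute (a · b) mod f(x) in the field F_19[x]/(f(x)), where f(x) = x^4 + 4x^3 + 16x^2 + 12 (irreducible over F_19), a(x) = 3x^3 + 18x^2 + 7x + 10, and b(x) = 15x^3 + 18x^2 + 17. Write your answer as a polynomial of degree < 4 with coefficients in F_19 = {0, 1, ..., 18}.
a · b ≡ 9x^3 + 5x^2 + 6x + 10 (mod f(x))

Multiply in F_19[x]: a(x)·b(x) = (3x^3 + 18x^2 + 7x + 10)·(15x^3 + 18x^2 + 17) = 7x^6 + x^5 + 11x^4 + 4x^3 + 11x^2 + 5x + 18. This has degree ≥ 4, so divide by f(x) over F_19: 7x^6 + x^5 + 11x^4 + 4x^3 + 11x^2 + 5x + 18 = (7x^2 + 11x + 7)·(x^4 + 4x^3 + 16x^2 + 12) + (9x^3 + 5x^2 + 6x + 10). Hence a·b ≡ 9x^3 + 5x^2 + 6x + 10 (mod f). (F_19[x]/(f) is a field with 19^4 = 130321 elements since f is irreducible of degree 4.)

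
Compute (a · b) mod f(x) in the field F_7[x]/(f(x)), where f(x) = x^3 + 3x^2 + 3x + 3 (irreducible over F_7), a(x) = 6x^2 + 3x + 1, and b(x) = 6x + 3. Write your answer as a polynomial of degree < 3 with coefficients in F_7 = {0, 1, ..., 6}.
a · b ≡ 5x^2 + 5x (mod f(x))

Multiply in F_7[x]: a(x)·b(x) = (6x^2 + 3x + 1)·(6x + 3) = x^3 + x^2 + x + 3. This has degree ≥ 3, so divide by f(x) over F_7: x^3 + x^2 + x + 3 = (1)·(x^3 + 3x^2 + 3x + 3) + (5x^2 + 5x). Hence a·b ≡ 5x^2 + 5x (mod f). (F_7[x]/(f) is a field with 7^3 = 343 elements since f is irreducible of degree 3.)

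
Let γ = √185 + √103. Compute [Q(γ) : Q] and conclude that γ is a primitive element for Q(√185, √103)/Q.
[Q(γ) : Q] = 4 (equivalently, Q(γ) = Q(√185, √103))

Obviously Q(γ) ⊆ Q(√185, √103), and [Q(√185, √103):Q] = 4 (since 185, 103 are distinct squarefree integers > 1 with 19055 not a perfect square). To show equality we compute the minimal polynomial of γ. From γ = √185 + √103: γ^2 = 185 + 2√(19055) + 103 = 288 + 2√(19055), so γ^2 - 288 = 2√(19055); squaring, (γ^2 - 288)^2 = 4·19055, i.e. γ^4 - 576γ^2 + 82944 - 76220 = 0, i.e. γ^4 - 576γ^2 + 6724 = 0. So γ is a root of x^4 - 576x^2 + 6724. This polynomial is irreducible over Q: it has no rational root (each ±√185 ± √103 is irrational), and any factorization into two quadratics over Q would force √(19055) ∈ Q (pairing opposite roots) or √185, √103 ∈ Q (other pairings), all impossible. Hence [Q(γ):Q] = 4 = [Q(√185, √103):Q], so Q(γ) = Q(√185, √103).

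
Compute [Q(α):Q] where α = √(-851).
[Q(α):Q] = 2

[Q(α):Q] equals the degree of the minimal polynomial of α. Here α^2 = -851 and x^2 + 851 is irreducible (d = -851 is squarefree, ≠ 1, hence not a square), so deg(m_α) = 2. Thus [Q(α):Q] = 2.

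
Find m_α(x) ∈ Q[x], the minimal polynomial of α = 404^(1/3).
m_α(x) = x^3 - 404

α satisfies α^3 = 404, so x^3 - 404 annihilates α. By the rational root test, a rational root p/q (in lowest terms) of x^3 - 404 would satisfy p^3 = 404 q^3, forcing q = 1 and p^3 = 404; but 404 is not a perfect cube, contradiction. A monic cubic over Q with no rational root is irreducible (any nontrivial factorization would include a linear factor). Hence x^3 - 404 is the minimal polynomial of α, and in particular [Q(α):Q] = 3.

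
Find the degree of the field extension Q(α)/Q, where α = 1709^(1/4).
[Q(α):Q] = 4

α is a root of x^4 - 1709. By Eisenstein's criterion at the prime p = 1709 (which divides the constant term 1709 but p^2 = 2920681 does not, since 1709 is squarefree), x^4 - 1709 is irreducible over Q. Hence [Q(α):Q] = 4.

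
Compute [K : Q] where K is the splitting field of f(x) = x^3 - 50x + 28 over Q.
[K : Q] = 6

By the rational root test, any rational root of the monic integer polynomial f(x) = x^3 - 50x + 28 must be an integer dividing the constant term 28, i.e. one of ±{1, 2, 4, 7, 14, 28}. Evaluating: f(1) = -21, f(-1) = 77, f(2) = -64, f(-2) = 120, f(4) = -108, f(-4) = 164, f(7) = 21, f(-7) = 35, f(14) = 2072, f(-14) = -2016, f(28) = 20580, f(-28) = -20524; none is 0, so f has no rational root and is therefore irreducible over Q (a cubic with no linear factor over a field is irreducible). For an irreducible cubic, the Galois group is A_3 or S_3 according as the discriminant disc(f) = -4a^3 - 27b^2 = -4·(-50)^3 - 27·(28)^2 = 478832 is or is not a square in Q. Here disc(f) = 478832 is not a perfect square in Q, so the Galois group of f over Q is not contained in A_3 and must be all of S_3. The splitting field has degree |S_3| = 6 over Q, so [K : Q] = 6.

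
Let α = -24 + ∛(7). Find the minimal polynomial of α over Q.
m_α(x) = x^3 + 72x^2 + 1728x + 13817

Set β = α + 24 = ∛(7), so β^3 = 7. Then (α + 24)^3 - 7 = 0, i.e. α is a root of g(x) = (x + 24)^3 - 7 = x^3 + 72x^2 + 1728x + 13817. Since g(x) = h(x + 24) where h(x) = x^3 - 7, and h is irreducible over Q (because 7 is not a perfect cube, so h has no rational root, and a monic cubic with no rational root is irreducible), g is also irreducible (irreducibility is preserved under the substitution x → x + 24). Hence m_α(x) = x^3 + 72x^2 + 1728x + 13817.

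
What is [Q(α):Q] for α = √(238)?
[Q(α):Q] = 2

[Q(α):Q] equals the degree of the minimal polynomial of α. Here α^2 = 238 and x^2 - 238 is irreducible (d = 238 is squarefree, ≠ 1, hence not a square), so deg(m_α) = 2. Thus [Q(α):Q] = 2.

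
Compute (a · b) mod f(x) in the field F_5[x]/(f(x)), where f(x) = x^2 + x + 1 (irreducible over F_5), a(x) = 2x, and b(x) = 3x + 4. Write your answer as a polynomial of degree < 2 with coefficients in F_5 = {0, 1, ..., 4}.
a · b ≡ 2x + 4 (mod f(x))

Multiply in F_5[x]: a(x)·b(x) = (2x)·(3x + 4) = x^2 + 3x. This has degree ≥ 2, so divide by f(x) over F_5: x^2 + 3x = (1)·(x^2 + x + 1) + (2x + 4). Hence a·b ≡ 2x + 4 (mod f). (F_5[x]/(f) is a field with 5^2 = 25 elements since f is irreducible of degree 2.)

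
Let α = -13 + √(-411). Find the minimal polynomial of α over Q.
m_α(x) = x^2 + 26x + 580

From α + 13 = √(-411), squaring gives (α + 13)^2 = -411, i.e. α^2 + 26α + 169 = -411, so α^2 + 26α + 580 = 0. The discriminant of x^2 + 26x + 580 is (26)^2 - 4·(580) = 676 - 2320 = -1644, and 4·(-411) is not a perfect square in Q since -411 is squarefree and ≠ 1. Hence x^2 + 26x + 580 is irreducible over Q and is the minimal polynomial of α.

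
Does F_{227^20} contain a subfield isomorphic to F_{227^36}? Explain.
No: F_{227^36} is not a subfield of F_{227^20}

F_{p^m} embeds in F_{p^n} iff m | n. Here 36 ∤ 20 (since 20 = 0·36 + 20 with remainder 20 ≠ 0), so F_{227^36} is not a subfield of F_{227^20}. Equivalently: if it were, the tower law would give 36 = [F_{227^36}:F_227] dividing [F_{227^20}:F_227] = 20, contradiction.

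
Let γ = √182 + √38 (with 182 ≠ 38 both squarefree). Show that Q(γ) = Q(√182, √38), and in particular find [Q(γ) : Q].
[Q(γ) : Q] = 4 (equivalently, Q(γ) = Q(√182, √38))

Obviously Q(γ) ⊆ Q(√182, √38), and [Q(√182, √38):Q] = 4 (since 182, 38 are distinct squarefree integers > 1 with 6916 not a perfect square). To show equality we compute the minimal polynomial of γ. From γ = √182 + √38: γ^2 = 182 + 2√(6916) + 38 = 220 + 2√(6916), so γ^2 - 220 = 2√(6916); squaring, (γ^2 - 220)^2 = 4·6916, i.e. γ^4 - 440γ^2 + 48400 - 27664 = 0, i.e. γ^4 - 440γ^2 + 20736 = 0. So γ is a root of x^4 - 440x^2 + 20736. This polynomial is irreducible over Q: it has no rational root (each ±√182 ± √38 is irrational), and any factorization into two quadratics over Q would force √(6916) ∈ Q (pairing opposite roots) or √182, √38 ∈ Q (other pairings), all impossible. Hence [Q(γ):Q] = 4 = [Q(√182, √38):Q], so Q(γ) = Q(√182, √38).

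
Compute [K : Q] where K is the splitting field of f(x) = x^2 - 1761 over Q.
[K : Q] = 2

f(x) = x^2 - 1761 factors as (x - √1761)(x + √1761). The splitting field is K = Q(√1761). Since 1761 is squarefree and > 1, it is not a perfect square, so x^2 - 1761 is irreducible over Q and [Q(√1761) : Q] = 2. Hence [K : Q] = 2.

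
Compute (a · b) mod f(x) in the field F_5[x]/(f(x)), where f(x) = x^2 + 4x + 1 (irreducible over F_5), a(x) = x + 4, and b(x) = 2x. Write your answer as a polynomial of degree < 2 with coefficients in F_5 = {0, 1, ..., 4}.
a · b ≡ 3 (mod f(x))

Multiply in F_5[x]: a(x)·b(x) = (x + 4)·(2x) = 2x^2 + 3x. This has degree ≥ 2, so divide by f(x) over F_5: 2x^2 + 3x = (2)·(x^2 + 4x + 1) + (3). Hence a·b ≡ 3 (mod f). (F_5[x]/(f) is a field with 5^2 = 25 elements since f is irreducible of degree 2.)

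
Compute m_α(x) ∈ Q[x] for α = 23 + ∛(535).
m_α(x) = x^3 - 69x^2 + 1587x - 12702

Set β = α - 23 = ∛(535), so β^3 = 535. Then (α - 23)^3 - 535 = 0, i.e. α is a root of g(x) = (x - 23)^3 - 535 = x^3 - 69x^2 + 1587x - 12702. Since g(x) = h(x - 23) where h(x) = x^3 - 535, and h is irreducible over Q (because 535 is not a perfect cube, so h has no rational root, and a monic cubic with no rational root is irreducible), g is also irreducible (irreducibility is preserved under the substitution x → x - 23). Hence m_α(x) = x^3 - 69x^2 + 1587x - 12702.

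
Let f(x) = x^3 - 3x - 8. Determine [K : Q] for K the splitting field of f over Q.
[K : Q] = 6

By the rational root test, any rational root of the monic integer polynomial f(x) = x^3 - 3x - 8 must be an integer dividing the constant term -8, i.e. one of ±{1, 2, 4, 8}. Evaluating: f(1) = -10, f(-1) = -6, f(2) = -6, f(-2) = -10, f(4) = 44, f(-4) = -60, f(8) = 480, f(-8) = -496; none is 0, so f has no rational root and is therefore irreducible over Q (a cubic with no linear factor over a field is irreducible). For an irreducible cubic, the Galois group is A_3 or S_3 according as the discriminant disc(f) = -4a^3 - 27b^2 = -4·(-3)^3 - 27·(-8)^2 = -1620 is or is not a square in Q. Here disc(f) = -1620 is not a perfect square in Q, so the Galois group of f over Q is not contained in A_3 and must be all of S_3. The splitting field has degree |S_3| = 6 over Q, so [K : Q] = 6.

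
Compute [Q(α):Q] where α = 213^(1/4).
[Q(α):Q] = 4

α is a root of x^4 - 213. By Eisenstein's criterion at the prime p = 3 (which divides the constant term 213 but p^2 = 9 does not, since 213 is squarefree), x^4 - 213 is irreducible over Q. Hence [Q(α):Q] = 4.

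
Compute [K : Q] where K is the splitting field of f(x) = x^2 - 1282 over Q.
[K : Q] = 2

f(x) = x^2 - 1282 factors as (x - √1282)(x + √1282). The splitting field is K = Q(√1282). Since 1282 is squarefree and > 1, it is not a perfect square, so x^2 - 1282 is irreducible over Q and [Q(√1282) : Q] = 2. Hence [K : Q] = 2.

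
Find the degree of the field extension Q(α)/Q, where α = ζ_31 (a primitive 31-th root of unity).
[Q(α):Q] = 30

The minimal polynomial of ζ_31 over Q is the 31-th cyclotomic polynomial Φ_31(x), which is irreducible over Q and has degree φ(31) = 30. Hence [Q(α):Q] = φ(31) = 30.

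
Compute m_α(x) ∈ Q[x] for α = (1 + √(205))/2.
m_α(x) = x^2 - x - 51

From 2α - 1 = √(205), squaring gives (2α - 1)^2 = 205, i.e. 4α^2 - 4α + 1 = 205, so α^2 - α + (1 - 205)/4 = 0. Since 205 ≡ 1 (mod 4), (1 - 205)/4 = -51 ∈ Z. The polynomial x^2 - x - 51 has discriminant 1 - 4·(-51) = 205, which is not a perfect square in Q (d = 205 is squarefree and ≠ 1), so x^2 - x - 51 is irreducible over Q. It is the minimal polynomial of α.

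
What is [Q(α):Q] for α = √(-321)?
[Q(α):Q] = 2

[Q(α):Q] equals the degree of the minimal polynomial of α. Here α^2 = -321 and x^2 + 321 is irreducible (d = -321 is squarefree, ≠ 1, hence not a square), so deg(m_α) = 2. Thus [Q(α):Q] = 2.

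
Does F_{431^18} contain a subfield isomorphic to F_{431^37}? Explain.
No: F_{431^37} is not a subfield of F_{431^18}

F_{p^m} embeds in F_{p^n} iff m | n. Here 37 ∤ 18 (since 18 = 0·37 + 18 with remainder 18 ≠ 0), so F_{431^37} is not a subfield of F_{431^18}. Equivalently: if it were, the tower law would give 37 = [F_{431^37}:F_431] dividing [F_{431^18}:F_431] = 18, contradiction.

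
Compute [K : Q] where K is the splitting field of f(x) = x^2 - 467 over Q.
[K : Q] = 2

f(x) = x^2 - 467 factors as (x - √467)(x + √467). The splitting field is K = Q(√467). Since 467 is squarefree and > 1, it is not a perfect square, so x^2 - 467 is irreducible over Q and [Q(√467) : Q] = 2. Hence [K : Q] = 2.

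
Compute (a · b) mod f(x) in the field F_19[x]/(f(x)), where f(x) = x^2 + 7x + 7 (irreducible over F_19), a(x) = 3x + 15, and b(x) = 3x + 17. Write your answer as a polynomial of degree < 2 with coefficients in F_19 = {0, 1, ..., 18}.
a · b ≡ 14x + 2 (mod f(x))

Multiply in F_19[x]: a(x)·b(x) = (3x + 15)·(3x + 17) = 9x^2 + x + 8. This has degree ≥ 2, so divide by f(x) over F_19: 9x^2 + x + 8 = (9)·(x^2 + 7x + 7) + (14x + 2). Hence a·b ≡ 14x + 2 (mod f). (F_19[x]/(f) is a field with 19^2 = 361 elements since f is irreducible of degree 2.)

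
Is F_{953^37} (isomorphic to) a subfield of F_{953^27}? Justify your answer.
No: F_{953^37} is not a subfield of F_{953^27}

F_{p^m} embeds in F_{p^n} iff m | n. Here 37 ∤ 27 (since 27 = 0·37 + 27 with remainder 27 ≠ 0), so F_{953^37} is not a subfield of F_{953^27}. Equivalently: if it were, the tower law would give 37 = [F_{953^37}:F_953] dividing [F_{953^27}:F_953] = 27, contradiction.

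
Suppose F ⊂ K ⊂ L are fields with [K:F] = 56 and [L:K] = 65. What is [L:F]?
[L:F] = 3640

The tower law says that for any tower of field extensions F ⊂ K ⊂ L with finite degrees, [L:F] = [L:K] · [K:F]. Here this gives [L:F] = 65 · 56 = 3640.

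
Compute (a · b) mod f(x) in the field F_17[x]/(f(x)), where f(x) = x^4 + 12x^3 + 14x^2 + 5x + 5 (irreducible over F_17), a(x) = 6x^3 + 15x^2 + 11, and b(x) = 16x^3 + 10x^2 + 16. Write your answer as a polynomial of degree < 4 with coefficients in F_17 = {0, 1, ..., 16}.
a · b ≡ 5x^3 + 8x^2 + 12x + 8 (mod f(x))

Multiply in F_17[x]: a(x)·b(x) = (6x^3 + 15x^2 + 11)·(16x^3 + 10x^2 + 16) = 11x^6 + 11x^5 + 14x^4 + 10x^2 + 6. This has degree ≥ 4, so divide by f(x) over F_17: 11x^6 + 11x^5 + 14x^4 + 10x^2 + 6 = (11x^2 + 15x + 3)·(x^4 + 12x^3 + 14x^2 + 5x + 5) + (5x^3 + 8x^2 + 12x + 8). Hence a·b ≡ 5x^3 + 8x^2 + 12x + 8 (mod f). (F_17[x]/(f) is a field with 17^4 = 83521 elements since f is irreducible of degree 4.)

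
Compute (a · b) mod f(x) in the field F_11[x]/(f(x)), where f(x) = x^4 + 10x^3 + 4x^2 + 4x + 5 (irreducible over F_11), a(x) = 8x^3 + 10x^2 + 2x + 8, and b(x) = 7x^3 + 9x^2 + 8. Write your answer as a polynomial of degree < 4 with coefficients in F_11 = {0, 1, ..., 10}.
a · b ≡ 3x^3 + x + 4 (mod f(x))

Multiply in F_11[x]: a(x)·b(x) = (8x^3 + 10x^2 + 2x + 8)·(7x^3 + 9x^2 + 8) = x^6 + 10x^5 + 5x^4 + 6x^3 + 9x^2 + 5x + 9. This has degree ≥ 4, so divide by f(x) over F_11: x^6 + 10x^5 + 5x^4 + 6x^3 + 9x^2 + 5x + 9 = (x^2 + 1)·(x^4 + 10x^3 + 4x^2 + 4x + 5) + (3x^3 + x + 4). Hence a·b ≡ 3x^3 + x + 4 (mod f). (F_11[x]/(f) is a field with 11^4 = 14641 elements since f is irreducible of degree 4.)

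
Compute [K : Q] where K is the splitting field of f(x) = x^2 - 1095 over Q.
[K : Q] = 2

f(x) = x^2 - 1095 factors as (x - √1095)(x + √1095). The splitting field is K = Q(√1095). Since 1095 is squarefree and > 1, it is not a perfect square, so x^2 - 1095 is irreducible over Q and [Q(√1095) : Q] = 2. Hence [K : Q] = 2.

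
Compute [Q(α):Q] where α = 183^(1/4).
[Q(α):Q] = 4

α is a root of x^4 - 183. By Eisenstein's criterion at the prime p = 3 (which divides the constant term 183 but p^2 = 9 does not, since 183 is squarefree), x^4 - 183 is irreducible over Q. Hence [Q(α):Q] = 4.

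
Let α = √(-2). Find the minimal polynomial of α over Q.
m_α(x) = x^2 + 2

α satisfies α^2 + 2 = 0, so x^2 + 2 annihilates α. Since d = -2 is squarefree and ≠ 1, it is not a perfect square in Q, so x^2 + 2 has no rational root and is therefore irreducible over Q (a degree-2 polynomial over a field is irreducible iff it has no root). Hence m_α(x) = x^2 + 2.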